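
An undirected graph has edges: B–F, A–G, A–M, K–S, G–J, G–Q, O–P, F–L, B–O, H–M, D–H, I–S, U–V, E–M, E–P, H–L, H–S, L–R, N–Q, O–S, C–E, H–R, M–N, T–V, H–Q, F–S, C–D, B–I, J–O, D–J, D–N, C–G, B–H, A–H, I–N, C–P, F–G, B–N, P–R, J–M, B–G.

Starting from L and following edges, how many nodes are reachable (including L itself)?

19

BFS from L visits: L, R, H, F, P, S, Q, M, D, B, A, G, O, E, C, K, I, N, J
Reachable nodes: 19 of 22 total.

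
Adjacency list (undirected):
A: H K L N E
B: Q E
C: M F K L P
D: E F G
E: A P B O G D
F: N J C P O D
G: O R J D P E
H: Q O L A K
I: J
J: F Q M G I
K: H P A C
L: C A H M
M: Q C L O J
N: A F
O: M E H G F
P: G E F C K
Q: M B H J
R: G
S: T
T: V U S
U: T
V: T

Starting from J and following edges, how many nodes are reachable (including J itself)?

BFS from J visits: J, Q, M, I, G, F, H, B, O, L, C, R, P, E, D, N, K, A
Reachable nodes: 18 of 22 total.

18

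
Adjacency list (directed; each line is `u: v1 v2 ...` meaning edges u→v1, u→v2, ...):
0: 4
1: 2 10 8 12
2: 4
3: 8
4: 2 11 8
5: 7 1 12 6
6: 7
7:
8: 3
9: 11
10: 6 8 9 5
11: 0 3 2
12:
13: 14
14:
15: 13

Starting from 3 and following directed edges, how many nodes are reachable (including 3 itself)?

2

BFS from 3 visits: 3, 8
Reachable nodes: 2 of 16 total.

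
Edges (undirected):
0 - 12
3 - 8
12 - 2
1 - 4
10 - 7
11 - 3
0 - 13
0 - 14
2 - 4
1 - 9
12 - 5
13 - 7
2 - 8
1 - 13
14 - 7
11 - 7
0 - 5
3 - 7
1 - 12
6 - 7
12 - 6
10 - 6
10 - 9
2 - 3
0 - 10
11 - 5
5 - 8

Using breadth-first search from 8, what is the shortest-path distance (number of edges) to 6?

3

Level 0: 8
Level 1: 2, 3, 5
Level 2: 0, 4, 7, 11, 12
Level 3: 1, 6, 10, 13, 14
Level 4: 9
6 first appears at level 3.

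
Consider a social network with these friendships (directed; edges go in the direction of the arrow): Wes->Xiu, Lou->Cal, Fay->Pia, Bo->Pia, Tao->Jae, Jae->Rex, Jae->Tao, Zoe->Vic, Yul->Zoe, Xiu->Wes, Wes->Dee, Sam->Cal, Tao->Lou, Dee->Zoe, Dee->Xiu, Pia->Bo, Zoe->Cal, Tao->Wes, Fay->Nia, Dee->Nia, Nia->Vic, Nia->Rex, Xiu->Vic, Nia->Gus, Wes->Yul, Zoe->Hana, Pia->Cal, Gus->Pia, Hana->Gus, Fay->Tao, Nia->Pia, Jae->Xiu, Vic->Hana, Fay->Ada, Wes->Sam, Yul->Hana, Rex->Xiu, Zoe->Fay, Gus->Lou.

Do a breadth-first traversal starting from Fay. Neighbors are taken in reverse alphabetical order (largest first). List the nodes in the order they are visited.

Fay Tao Pia Nia Ada Wes Lou Jae Cal Bo Vic Rex Gus Yul Xiu Sam Dee Hana Zoe

Visit Fay; enqueue Tao, Pia, Nia, Ada → queue [Tao, Pia, Nia, Ada]
Visit Tao; enqueue Wes, Lou, Jae → queue [Pia, Nia, Ada, Wes, Lou, Jae]
Visit Pia; enqueue Cal, Bo → queue [Nia, Ada, Wes, Lou, Jae, Cal, Bo]
Visit Nia; enqueue Vic, Rex, Gus → queue [Ada, Wes, Lou, Jae, Cal, Bo, Vic, Rex, Gus]
Visit Ada → queue [Wes, Lou, Jae, Cal, Bo, Vic, Rex, Gus]
Visit Wes; enqueue Yul, Xiu, Sam, Dee → queue [Lou, Jae, Cal, Bo, Vic, Rex, Gus, Yul, Xiu, Sam, Dee]
Visit Lou → queue [Jae, Cal, Bo, Vic, Rex, Gus, Yul, Xiu, Sam, Dee]
Visit Jae → queue [Cal, Bo, Vic, Rex, Gus, Yul, Xiu, Sam, Dee]
Visit Cal → queue [Bo, Vic, Rex, Gus, Yul, Xiu, Sam, Dee]
Visit Bo → queue [Vic, Rex, Gus, Yul, Xiu, Sam, Dee]
Visit Vic; enqueue Hana → queue [Rex, Gus, Yul, Xiu, Sam, Dee, Hana]
Visit Rex → queue [Gus, Yul, Xiu, Sam, Dee, Hana]
Visit Gus → queue [Yul, Xiu, Sam, Dee, Hana]
Visit Yul; enqueue Zoe → queue [Xiu, Sam, Dee, Hana, Zoe]
Visit Xiu → queue [Sam, Dee, Hana, Zoe]
Visit Sam → queue [Dee, Hana, Zoe]
Visit Dee → queue [Hana, Zoe]
Visit Hana → queue [Zoe]
Visit Zoe → queue []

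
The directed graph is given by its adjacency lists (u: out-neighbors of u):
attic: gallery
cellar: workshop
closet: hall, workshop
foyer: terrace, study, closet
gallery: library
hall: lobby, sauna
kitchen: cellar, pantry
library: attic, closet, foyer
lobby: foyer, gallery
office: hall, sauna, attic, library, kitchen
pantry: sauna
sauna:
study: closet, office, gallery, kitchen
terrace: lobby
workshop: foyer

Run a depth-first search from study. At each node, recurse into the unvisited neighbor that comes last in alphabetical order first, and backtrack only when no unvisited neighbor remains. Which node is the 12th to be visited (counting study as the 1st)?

Visit study
study → office
office → sauna
office → library
library → foyer
foyer → terrace
terrace → lobby
lobby → gallery
foyer → closet
closet → workshop
closet → hall
library → attic
office → kitchen
kitchen → pantry
kitchen → cellar

Visit order: study, office, sauna, library, foyer, terrace, lobby, gallery, closet, workshop, hall, attic, kitchen, pantry, cellar

attic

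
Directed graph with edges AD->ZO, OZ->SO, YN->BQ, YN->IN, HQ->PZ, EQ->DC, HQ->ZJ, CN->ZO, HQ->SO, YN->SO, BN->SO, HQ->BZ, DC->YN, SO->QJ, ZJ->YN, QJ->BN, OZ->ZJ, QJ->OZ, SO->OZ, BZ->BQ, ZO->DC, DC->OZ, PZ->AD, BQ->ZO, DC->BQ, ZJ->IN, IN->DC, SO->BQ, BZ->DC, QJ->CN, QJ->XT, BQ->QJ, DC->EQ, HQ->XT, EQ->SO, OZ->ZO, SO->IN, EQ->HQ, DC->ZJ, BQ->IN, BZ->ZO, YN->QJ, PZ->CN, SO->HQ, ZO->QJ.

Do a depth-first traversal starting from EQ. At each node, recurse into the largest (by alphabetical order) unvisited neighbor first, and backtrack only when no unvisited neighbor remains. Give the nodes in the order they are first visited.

Visit EQ
EQ → SO
SO → QJ
QJ → XT
QJ → OZ
OZ → ZO
ZO → DC
DC → ZJ
ZJ → YN
YN → IN
YN → BQ
QJ → CN
QJ → BN
SO → HQ
HQ → PZ
PZ → AD
HQ → BZ

EQ SO QJ XT OZ ZO DC ZJ YN IN BQ CN BN HQ PZ AD BZ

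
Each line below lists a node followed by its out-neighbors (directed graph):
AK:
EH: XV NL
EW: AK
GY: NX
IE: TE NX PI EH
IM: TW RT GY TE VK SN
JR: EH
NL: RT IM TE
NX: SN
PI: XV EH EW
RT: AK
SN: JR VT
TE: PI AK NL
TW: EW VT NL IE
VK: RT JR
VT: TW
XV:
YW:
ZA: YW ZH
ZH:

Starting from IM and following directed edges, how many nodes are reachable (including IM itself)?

BFS from IM visits: IM, TW, RT, GY, TE, VK, SN, EW, VT, NL, IE, AK, NX, PI, JR, EH, XV
Reachable nodes: 17 of 20 total.

17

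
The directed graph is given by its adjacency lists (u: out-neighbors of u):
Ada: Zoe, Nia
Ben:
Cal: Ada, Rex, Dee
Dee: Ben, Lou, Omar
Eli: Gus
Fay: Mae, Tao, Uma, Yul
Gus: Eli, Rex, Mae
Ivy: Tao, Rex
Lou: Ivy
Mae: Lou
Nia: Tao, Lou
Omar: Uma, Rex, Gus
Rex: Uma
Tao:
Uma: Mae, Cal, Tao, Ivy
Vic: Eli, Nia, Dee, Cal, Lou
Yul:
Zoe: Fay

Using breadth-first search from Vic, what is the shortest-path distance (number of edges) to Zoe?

3

Level 0: Vic
Level 1: Cal, Dee, Eli, Lou, Nia
Level 2: Ada, Ben, Gus, Ivy, Omar, Rex, Tao
Level 3: Mae, Uma, Zoe
Level 4: Fay
Level 5: Yul
Zoe first appears at level 3.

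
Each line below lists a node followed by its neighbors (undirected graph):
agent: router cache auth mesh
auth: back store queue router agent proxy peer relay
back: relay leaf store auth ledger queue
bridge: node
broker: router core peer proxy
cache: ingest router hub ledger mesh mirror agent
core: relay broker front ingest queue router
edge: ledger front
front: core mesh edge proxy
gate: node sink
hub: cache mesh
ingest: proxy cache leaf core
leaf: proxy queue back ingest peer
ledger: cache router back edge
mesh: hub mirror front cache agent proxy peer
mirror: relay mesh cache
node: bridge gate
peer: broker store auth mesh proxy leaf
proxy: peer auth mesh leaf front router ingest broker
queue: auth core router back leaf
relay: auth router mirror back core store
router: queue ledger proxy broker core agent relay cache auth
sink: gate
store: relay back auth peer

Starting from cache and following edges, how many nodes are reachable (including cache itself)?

BFS from cache visits: cache, router, mirror, mesh, ledger, ingest, hub, agent, relay, queue, proxy, core, broker, auth, peer, front, edge, back, leaf, store
Reachable nodes: 20 of 24 total.

20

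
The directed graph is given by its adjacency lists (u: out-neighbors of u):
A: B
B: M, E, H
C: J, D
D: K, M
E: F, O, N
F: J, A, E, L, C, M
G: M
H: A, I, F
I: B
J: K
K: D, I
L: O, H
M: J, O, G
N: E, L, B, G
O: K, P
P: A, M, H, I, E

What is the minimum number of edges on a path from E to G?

Level 0: E
Level 1: F, N, O
Level 2: A, B, C, G, J, K, L, M, P
Level 3: D, H, I
G first appears at level 2.

2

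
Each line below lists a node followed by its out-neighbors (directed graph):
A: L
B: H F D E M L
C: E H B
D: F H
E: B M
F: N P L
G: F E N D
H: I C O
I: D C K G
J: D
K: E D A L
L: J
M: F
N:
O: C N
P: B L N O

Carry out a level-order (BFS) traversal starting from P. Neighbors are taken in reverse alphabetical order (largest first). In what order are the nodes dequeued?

P → O → N → L → B → C → J → M → H → F → E → D → I → K → G → A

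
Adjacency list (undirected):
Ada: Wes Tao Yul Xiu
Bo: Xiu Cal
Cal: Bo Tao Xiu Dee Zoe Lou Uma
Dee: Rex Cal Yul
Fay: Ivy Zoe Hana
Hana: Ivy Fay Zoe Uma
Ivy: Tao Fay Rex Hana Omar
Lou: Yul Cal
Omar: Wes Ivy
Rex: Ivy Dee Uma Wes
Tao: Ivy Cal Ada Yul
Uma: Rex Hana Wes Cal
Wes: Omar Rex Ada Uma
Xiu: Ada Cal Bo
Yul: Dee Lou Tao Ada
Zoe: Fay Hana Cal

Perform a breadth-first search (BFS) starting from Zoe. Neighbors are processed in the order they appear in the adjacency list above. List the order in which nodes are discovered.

Zoe → Fay → Hana → Cal → Ivy → Uma → Bo → Tao → Xiu → Dee → Lou → Rex → Omar → Wes → Ada → Yul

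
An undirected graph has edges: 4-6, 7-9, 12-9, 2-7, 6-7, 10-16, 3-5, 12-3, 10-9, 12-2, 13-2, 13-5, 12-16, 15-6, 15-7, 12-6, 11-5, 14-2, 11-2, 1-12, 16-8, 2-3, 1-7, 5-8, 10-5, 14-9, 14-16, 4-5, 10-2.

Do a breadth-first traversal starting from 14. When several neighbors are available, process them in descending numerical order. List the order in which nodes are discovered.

14 16 9 2 12 10 8 7 13 11 3 6 1 5 15 4

Visit 14; enqueue 16, 9, 2 → queue [16, 9, 2]
Visit 16; enqueue 12, 10, 8 → queue [9, 2, 12, 10, 8]
Visit 9; enqueue 7 → queue [2, 12, 10, 8, 7]
Visit 2; enqueue 13, 11, 3 → queue [12, 10, 8, 7, 13, 11, 3]
Visit 12; enqueue 6, 1 → queue [10, 8, 7, 13, 11, 3, 6, 1]
Visit 10; enqueue 5 → queue [8, 7, 13, 11, 3, 6, 1, 5]
Visit 8 → queue [7, 13, 11, 3, 6, 1, 5]
Visit 7; enqueue 15 → queue [13, 11, 3, 6, 1, 5, 15]
Visit 13 → queue [11, 3, 6, 1, 5, 15]
Visit 11 → queue [3, 6, 1, 5, 15]
Visit 3 → queue [6, 1, 5, 15]
Visit 6; enqueue 4 → queue [1, 5, 15, 4]
Visit 1 → queue [5, 15, 4]
Visit 5 → queue [15, 4]
Visit 15 → queue [4]
Visit 4 → queue []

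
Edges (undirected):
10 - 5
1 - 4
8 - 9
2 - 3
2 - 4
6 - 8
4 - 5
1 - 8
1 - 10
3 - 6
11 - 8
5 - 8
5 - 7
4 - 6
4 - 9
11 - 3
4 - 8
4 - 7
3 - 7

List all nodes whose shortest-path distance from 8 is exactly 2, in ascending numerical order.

Level 0: 8
Level 1: 1, 4, 5, 6, 9, 11
Level 2: 2, 3, 7, 10

2, 3, 7, 10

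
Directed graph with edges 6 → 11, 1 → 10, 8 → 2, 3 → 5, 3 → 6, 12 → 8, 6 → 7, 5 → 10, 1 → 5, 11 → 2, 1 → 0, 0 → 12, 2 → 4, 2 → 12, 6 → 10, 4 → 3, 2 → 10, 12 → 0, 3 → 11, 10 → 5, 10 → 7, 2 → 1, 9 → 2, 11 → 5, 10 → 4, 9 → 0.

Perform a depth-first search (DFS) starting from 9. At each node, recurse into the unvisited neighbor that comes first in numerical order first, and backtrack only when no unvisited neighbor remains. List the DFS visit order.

9, 0, 12, 8, 2, 1, 5, 10, 4, 3, 6, 7, 11

Visit 9
9 → 0
0 → 12
12 → 8
8 → 2
2 → 1
1 → 5
5 → 10
10 → 4
4 → 3
3 → 6
6 → 7
6 → 11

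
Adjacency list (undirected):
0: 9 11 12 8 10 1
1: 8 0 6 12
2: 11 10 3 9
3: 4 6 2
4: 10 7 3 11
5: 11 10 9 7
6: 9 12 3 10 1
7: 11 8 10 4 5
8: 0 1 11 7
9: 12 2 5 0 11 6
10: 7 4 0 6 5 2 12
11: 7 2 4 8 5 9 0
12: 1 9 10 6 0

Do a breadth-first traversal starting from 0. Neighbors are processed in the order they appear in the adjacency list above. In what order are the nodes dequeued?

0 → 9 → 11 → 12 → 8 → 10 → 1 → 2 → 5 → 6 → 7 → 4 → 3

Visit 0; enqueue 9, 11, 12, 8, 10, 1 → queue [9, 11, 12, 8, 10, 1]
Visit 9; enqueue 2, 5, 6 → queue [11, 12, 8, 10, 1, 2, 5, 6]
Visit 11; enqueue 7, 4 → queue [12, 8, 10, 1, 2, 5, 6, 7, 4]
Visit 12 → queue [8, 10, 1, 2, 5, 6, 7, 4]
Visit 8 → queue [10, 1, 2, 5, 6, 7, 4]
Visit 10 → queue [1, 2, 5, 6, 7, 4]
Visit 1 → queue [2, 5, 6, 7, 4]
Visit 2; enqueue 3 → queue [5, 6, 7, 4, 3]
Visit 5 → queue [6, 7, 4, 3]
Visit 6 → queue [7, 4, 3]
Visit 7 → queue [4, 3]
Visit 4 → queue [3]
Visit 3 → queue []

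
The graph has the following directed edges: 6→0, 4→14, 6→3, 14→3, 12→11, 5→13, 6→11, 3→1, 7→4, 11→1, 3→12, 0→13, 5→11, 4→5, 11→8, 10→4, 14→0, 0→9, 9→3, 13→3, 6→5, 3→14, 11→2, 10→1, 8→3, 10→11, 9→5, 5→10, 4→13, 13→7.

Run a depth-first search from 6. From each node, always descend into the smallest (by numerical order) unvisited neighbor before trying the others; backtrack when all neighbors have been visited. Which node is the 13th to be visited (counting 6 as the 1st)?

4

Visit 6
6 → 0
0 → 9
9 → 3
3 → 1
3 → 12
12 → 11
11 → 2
11 → 8
3 → 14
9 → 5
5 → 10
10 → 4
4 → 13
13 → 7

Visit order: 6, 0, 9, 3, 1, 12, 11, 2, 8, 14, 5, 10, 4, 13, 7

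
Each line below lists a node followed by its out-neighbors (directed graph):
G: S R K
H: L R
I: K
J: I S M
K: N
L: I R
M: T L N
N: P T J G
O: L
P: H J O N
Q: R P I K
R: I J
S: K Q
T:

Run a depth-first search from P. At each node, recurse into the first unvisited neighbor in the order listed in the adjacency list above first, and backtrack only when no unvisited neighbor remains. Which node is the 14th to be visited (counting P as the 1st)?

O

Visit P
P → H
H → L
L → I
I → K
K → N
N → T
N → J
J → S
S → Q
Q → R
J → M
N → G
P → O

Visit order: P, H, L, I, K, N, T, J, S, Q, R, M, G, O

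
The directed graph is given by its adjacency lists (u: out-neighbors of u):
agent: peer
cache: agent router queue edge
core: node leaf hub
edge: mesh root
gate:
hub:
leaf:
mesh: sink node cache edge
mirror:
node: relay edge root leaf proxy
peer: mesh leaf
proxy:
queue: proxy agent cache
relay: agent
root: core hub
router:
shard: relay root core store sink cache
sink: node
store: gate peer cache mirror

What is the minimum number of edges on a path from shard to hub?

2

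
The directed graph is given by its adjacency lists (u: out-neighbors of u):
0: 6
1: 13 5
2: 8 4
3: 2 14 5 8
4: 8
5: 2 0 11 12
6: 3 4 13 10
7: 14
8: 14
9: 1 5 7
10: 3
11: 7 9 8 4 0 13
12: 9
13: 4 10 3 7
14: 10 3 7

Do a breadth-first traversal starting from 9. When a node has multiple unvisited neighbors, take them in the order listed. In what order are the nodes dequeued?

9 → 1 → 5 → 7 → 13 → 2 → 0 → 11 → 12 → 14 → 4 → 10 → 3 → 8 → 6

Visit 9; enqueue 1, 5, 7 → queue [1, 5, 7]
Visit 1; enqueue 13 → queue [5, 7, 13]
Visit 5; enqueue 2, 0, 11, 12 → queue [7, 13, 2, 0, 11, 12]
Visit 7; enqueue 14 → queue [13, 2, 0, 11, 12, 14]
Visit 13; enqueue 4, 10, 3 → queue [2, 0, 11, 12, 14, 4, 10, 3]
Visit 2; enqueue 8 → queue [0, 11, 12, 14, 4, 10, 3, 8]
Visit 0; enqueue 6 → queue [11, 12, 14, 4, 10, 3, 8, 6]
Visit 11 → queue [12, 14, 4, 10, 3, 8, 6]
Visit 12 → queue [14, 4, 10, 3, 8, 6]
Visit 14 → queue [4, 10, 3, 8, 6]
Visit 4 → queue [10, 3, 8, 6]
Visit 10 → queue [3, 8, 6]
Visit 3 → queue [8, 6]
Visit 8 → queue [6]
Visit 6 → queue []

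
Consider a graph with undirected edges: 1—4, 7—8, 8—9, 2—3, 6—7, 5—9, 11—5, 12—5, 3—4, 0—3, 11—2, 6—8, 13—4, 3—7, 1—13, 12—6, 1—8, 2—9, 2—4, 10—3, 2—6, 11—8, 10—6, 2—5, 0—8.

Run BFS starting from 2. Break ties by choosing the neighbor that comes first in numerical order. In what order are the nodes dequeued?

Visit 2; enqueue 3, 4, 5, 6, 9, 11 → queue [3, 4, 5, 6, 9, 11]
Visit 3; enqueue 0, 7, 10 → queue [4, 5, 6, 9, 11, 0, 7, 10]
Visit 4; enqueue 1, 13 → queue [5, 6, 9, 11, 0, 7, 10, 1, 13]
Visit 5; enqueue 12 → queue [6, 9, 11, 0, 7, 10, 1, 13, 12]
Visit 6; enqueue 8 → queue [9, 11, 0, 7, 10, 1, 13, 12, 8]
Visit 9 → queue [11, 0, 7, 10, 1, 13, 12, 8]
Visit 11 → queue [0, 7, 10, 1, 13, 12, 8]
Visit 0 → queue [7, 10, 1, 13, 12, 8]
Visit 7 → queue [10, 1, 13, 12, 8]
Visit 10 → queue [1, 13, 12, 8]
Visit 1 → queue [13, 12, 8]
Visit 13 → queue [12, 8]
Visit 12 → queue [8]
Visit 8 → queue []

2 → 3 → 4 → 5 → 6 → 9 → 11 → 0 → 7 → 10 → 1 → 13 → 12 → 8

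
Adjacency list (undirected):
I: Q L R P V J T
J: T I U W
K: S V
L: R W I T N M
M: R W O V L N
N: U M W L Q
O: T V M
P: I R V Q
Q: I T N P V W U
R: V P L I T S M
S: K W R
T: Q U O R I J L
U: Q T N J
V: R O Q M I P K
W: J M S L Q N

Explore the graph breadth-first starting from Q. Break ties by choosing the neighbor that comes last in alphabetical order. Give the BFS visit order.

Q, W, V, U, T, P, N, I, S, M, L, J, R, O, K

Visit Q; enqueue W, V, U, T, P, N, I → queue [W, V, U, T, P, N, I]
Visit W; enqueue S, M, L, J → queue [V, U, T, P, N, I, S, M, L, J]
Visit V; enqueue R, O, K → queue [U, T, P, N, I, S, M, L, J, R, O, K]
Visit U → queue [T, P, N, I, S, M, L, J, R, O, K]
Visit T → queue [P, N, I, S, M, L, J, R, O, K]
Visit P → queue [N, I, S, M, L, J, R, O, K]
Visit N → queue [I, S, M, L, J, R, O, K]
Visit I → queue [S, M, L, J, R, O, K]
Visit S → queue [M, L, J, R, O, K]
Visit M → queue [L, J, R, O, K]
Visit L → queue [J, R, O, K]
Visit J → queue [R, O, K]
Visit R → queue [O, K]
Visit O → queue [K]
Visit K → queue []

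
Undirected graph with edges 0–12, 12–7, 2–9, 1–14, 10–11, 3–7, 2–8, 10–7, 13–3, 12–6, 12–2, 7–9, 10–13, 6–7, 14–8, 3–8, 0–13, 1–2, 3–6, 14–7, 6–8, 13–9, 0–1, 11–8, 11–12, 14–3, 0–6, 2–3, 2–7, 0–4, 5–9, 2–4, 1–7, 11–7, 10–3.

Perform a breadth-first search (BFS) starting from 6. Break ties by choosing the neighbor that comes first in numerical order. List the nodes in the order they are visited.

6 0 3 7 8 12 1 4 13 2 10 14 9 11 5

Visit 6; enqueue 0, 3, 7, 8, 12 → queue [0, 3, 7, 8, 12]
Visit 0; enqueue 1, 4, 13 → queue [3, 7, 8, 12, 1, 4, 13]
Visit 3; enqueue 2, 10, 14 → queue [7, 8, 12, 1, 4, 13, 2, 10, 14]
Visit 7; enqueue 9, 11 → queue [8, 12, 1, 4, 13, 2, 10, 14, 9, 11]
Visit 8 → queue [12, 1, 4, 13, 2, 10, 14, 9, 11]
Visit 12 → queue [1, 4, 13, 2, 10, 14, 9, 11]
Visit 1 → queue [4, 13, 2, 10, 14, 9, 11]
Visit 4 → queue [13, 2, 10, 14, 9, 11]
Visit 13 → queue [2, 10, 14, 9, 11]
Visit 2 → queue [10, 14, 9, 11]
Visit 10 → queue [14, 9, 11]
Visit 14 → queue [9, 11]
Visit 9; enqueue 5 → queue [11, 5]
Visit 11 → queue [5]
Visit 5 → queue []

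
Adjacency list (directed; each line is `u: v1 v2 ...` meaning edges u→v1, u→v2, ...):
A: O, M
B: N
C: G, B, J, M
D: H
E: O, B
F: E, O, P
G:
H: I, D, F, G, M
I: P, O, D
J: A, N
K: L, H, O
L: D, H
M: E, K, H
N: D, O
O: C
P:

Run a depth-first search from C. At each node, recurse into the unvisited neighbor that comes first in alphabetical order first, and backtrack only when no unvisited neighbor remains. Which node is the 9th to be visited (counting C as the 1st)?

P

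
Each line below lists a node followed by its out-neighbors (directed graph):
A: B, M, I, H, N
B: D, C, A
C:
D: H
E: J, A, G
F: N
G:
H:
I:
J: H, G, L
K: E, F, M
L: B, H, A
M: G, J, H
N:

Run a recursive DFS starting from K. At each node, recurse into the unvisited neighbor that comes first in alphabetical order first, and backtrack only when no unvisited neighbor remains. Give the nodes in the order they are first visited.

K → E → A → B → C → D → H → I → M → G → J → L → N → F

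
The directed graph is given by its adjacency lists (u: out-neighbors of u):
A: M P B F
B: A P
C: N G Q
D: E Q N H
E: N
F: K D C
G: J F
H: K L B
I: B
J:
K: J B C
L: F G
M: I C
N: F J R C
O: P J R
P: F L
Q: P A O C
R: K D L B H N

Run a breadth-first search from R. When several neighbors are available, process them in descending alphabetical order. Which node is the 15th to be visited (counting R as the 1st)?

A

Visit R; enqueue N, L, K, H, D, B → queue [N, L, K, H, D, B]
Visit N; enqueue J, F, C → queue [L, K, H, D, B, J, F, C]
Visit L; enqueue G → queue [K, H, D, B, J, F, C, G]
Visit K → queue [H, D, B, J, F, C, G]
Visit H → queue [D, B, J, F, C, G]
Visit D; enqueue Q, E → queue [B, J, F, C, G, Q, E]
Visit B; enqueue P, A → queue [J, F, C, G, Q, E, P, A]
Visit J → queue [F, C, G, Q, E, P, A]
Visit F → queue [C, G, Q, E, P, A]
Visit C → queue [G, Q, E, P, A]
Visit G → queue [Q, E, P, A]
Visit Q; enqueue O → queue [E, P, A, O]
Visit E → queue [P, A, O]
Visit P → queue [A, O]
Visit A; enqueue M → queue [O, M]
Visit O → queue [M]
Visit M; enqueue I → queue [I]
Visit I → queue []

Visit order: R, N, L, K, H, D, B, J, F, C, G, Q, E, P, A, O, M, I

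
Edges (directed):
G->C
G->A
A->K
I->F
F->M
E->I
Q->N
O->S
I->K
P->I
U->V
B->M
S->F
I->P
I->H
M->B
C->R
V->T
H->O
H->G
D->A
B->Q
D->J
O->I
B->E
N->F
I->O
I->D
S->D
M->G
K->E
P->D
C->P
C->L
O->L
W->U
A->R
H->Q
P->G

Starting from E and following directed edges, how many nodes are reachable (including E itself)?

19

BFS from E visits: E, I, D, F, H, K, O, P, A, J, M, G, Q, L, S, R, B, C, N
Reachable nodes: 19 of 23 total.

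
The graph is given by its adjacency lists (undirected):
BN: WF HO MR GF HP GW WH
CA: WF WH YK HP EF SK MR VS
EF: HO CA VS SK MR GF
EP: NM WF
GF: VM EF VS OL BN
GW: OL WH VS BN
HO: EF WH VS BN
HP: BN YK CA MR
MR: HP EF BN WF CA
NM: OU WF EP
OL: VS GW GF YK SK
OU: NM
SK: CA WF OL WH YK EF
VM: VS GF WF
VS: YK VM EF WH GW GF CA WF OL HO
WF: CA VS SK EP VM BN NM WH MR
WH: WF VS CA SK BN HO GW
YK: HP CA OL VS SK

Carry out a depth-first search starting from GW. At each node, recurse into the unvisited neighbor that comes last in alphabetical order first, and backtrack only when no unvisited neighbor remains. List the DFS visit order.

Visit GW
GW → WH
WH → WF
WF → VS
VS → YK
YK → SK
SK → OL
OL → GF
GF → VM
GF → EF
EF → MR
MR → HP
HP → CA
HP → BN
BN → HO
WF → NM
NM → OU
NM → EP

GW, WH, WF, VS, YK, SK, OL, GF, VM, EF, MR, HP, CA, BN, HO, NM, OU, EP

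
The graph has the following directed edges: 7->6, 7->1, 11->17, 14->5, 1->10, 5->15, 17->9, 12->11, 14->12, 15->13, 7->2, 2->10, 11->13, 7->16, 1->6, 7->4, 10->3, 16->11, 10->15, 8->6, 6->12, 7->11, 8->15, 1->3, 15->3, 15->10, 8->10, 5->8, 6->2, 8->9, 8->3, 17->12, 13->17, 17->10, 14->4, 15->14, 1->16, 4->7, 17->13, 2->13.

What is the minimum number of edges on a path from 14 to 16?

Level 0: 14
Level 1: 4, 5, 12
Level 2: 7, 8, 11, 15
Level 3: 1, 2, 3, 6, 9, 10, 13, 16, 17
16 first appears at level 3.

3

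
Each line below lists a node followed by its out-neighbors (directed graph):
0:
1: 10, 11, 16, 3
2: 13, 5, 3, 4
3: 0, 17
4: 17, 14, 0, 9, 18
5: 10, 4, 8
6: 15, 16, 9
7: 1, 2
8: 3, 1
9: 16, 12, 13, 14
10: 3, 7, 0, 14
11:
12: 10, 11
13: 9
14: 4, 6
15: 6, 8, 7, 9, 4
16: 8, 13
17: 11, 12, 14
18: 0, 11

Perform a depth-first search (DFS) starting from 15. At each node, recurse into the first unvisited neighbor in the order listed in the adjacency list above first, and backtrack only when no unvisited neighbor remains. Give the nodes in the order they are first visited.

Visit 15
15 → 6
6 → 16
16 → 8
8 → 3
3 → 0
3 → 17
17 → 11
17 → 12
12 → 10
10 → 7
7 → 1
7 → 2
2 → 13
13 → 9
9 → 14
14 → 4
4 → 18
2 → 5

15 -> 6 -> 16 -> 8 -> 3 -> 0 -> 17 -> 11 -> 12 -> 10 -> 7 -> 1 -> 2 -> 13 -> 9 -> 14 -> 4 -> 18 -> 5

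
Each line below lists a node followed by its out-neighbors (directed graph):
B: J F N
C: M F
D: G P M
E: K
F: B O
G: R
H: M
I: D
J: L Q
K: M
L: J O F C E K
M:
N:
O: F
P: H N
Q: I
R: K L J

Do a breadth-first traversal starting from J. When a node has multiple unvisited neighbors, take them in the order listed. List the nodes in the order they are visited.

J, L, Q, O, F, C, E, K, I, B, M, D, N, G, P, R, H

Visit J; enqueue L, Q → queue [L, Q]
Visit L; enqueue O, F, C, E, K → queue [Q, O, F, C, E, K]
Visit Q; enqueue I → queue [O, F, C, E, K, I]
Visit O → queue [F, C, E, K, I]
Visit F; enqueue B → queue [C, E, K, I, B]
Visit C; enqueue M → queue [E, K, I, B, M]
Visit E → queue [K, I, B, M]
Visit K → queue [I, B, M]
Visit I; enqueue D → queue [B, M, D]
Visit B; enqueue N → queue [M, D, N]
Visit M → queue [D, N]
Visit D; enqueue G, P → queue [N, G, P]
Visit N → queue [G, P]
Visit G; enqueue R → queue [P, R]
Visit P; enqueue H → queue [R, H]
Visit R → queue [H]
Visit H → queue []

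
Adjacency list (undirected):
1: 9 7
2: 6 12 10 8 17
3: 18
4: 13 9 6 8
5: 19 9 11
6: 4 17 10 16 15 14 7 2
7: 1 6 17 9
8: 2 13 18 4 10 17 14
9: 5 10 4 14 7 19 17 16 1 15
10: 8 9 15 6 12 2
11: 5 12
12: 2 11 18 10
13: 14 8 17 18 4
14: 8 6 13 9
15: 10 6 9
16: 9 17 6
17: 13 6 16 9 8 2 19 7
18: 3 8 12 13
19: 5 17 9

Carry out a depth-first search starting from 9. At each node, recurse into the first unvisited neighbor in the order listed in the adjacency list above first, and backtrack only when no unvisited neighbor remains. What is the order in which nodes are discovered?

9, 5, 19, 17, 13, 14, 8, 2, 6, 4, 10, 15, 12, 11, 18, 3, 16, 7, 1

Visit 9
9 → 5
5 → 19
19 → 17
17 → 13
13 → 14
14 → 8
8 → 2
2 → 6
6 → 4
6 → 10
10 → 15
10 → 12
12 → 11
12 → 18
18 → 3
6 → 16
6 → 7
7 → 1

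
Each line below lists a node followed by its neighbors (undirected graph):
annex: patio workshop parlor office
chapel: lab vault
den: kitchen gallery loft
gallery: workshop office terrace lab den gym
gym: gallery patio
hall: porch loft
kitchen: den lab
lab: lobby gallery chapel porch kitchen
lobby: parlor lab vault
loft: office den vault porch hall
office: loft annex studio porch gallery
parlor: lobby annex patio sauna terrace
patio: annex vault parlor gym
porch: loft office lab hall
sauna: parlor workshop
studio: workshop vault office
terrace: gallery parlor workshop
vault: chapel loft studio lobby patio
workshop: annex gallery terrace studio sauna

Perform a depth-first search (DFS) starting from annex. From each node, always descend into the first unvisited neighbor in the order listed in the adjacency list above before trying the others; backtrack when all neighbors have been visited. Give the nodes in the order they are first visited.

Visit annex
annex → patio
patio → vault
vault → chapel
chapel → lab
lab → lobby
lobby → parlor
parlor → sauna
sauna → workshop
workshop → gallery
gallery → office
office → loft
loft → den
den → kitchen
loft → porch
porch → hall
office → studio
gallery → terrace
gallery → gym

annex → patio → vault → chapel → lab → lobby → parlor → sauna → workshop → gallery → office → loft → den → kitchen → porch → hall → studio → terrace → gym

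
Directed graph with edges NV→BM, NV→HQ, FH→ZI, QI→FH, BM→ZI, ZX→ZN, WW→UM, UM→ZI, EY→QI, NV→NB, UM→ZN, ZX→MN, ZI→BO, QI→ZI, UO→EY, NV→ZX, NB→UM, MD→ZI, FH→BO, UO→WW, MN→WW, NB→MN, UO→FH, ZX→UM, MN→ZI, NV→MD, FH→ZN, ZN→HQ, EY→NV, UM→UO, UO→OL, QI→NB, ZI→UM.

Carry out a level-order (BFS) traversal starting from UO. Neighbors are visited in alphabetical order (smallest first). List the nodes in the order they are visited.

UO -> EY -> FH -> OL -> WW -> NV -> QI -> BO -> ZI -> ZN -> UM -> BM -> HQ -> MD -> NB -> ZX -> MN

Visit UO; enqueue EY, FH, OL, WW → queue [EY, FH, OL, WW]
Visit EY; enqueue NV, QI → queue [FH, OL, WW, NV, QI]
Visit FH; enqueue BO, ZI, ZN → queue [OL, WW, NV, QI, BO, ZI, ZN]
Visit OL → queue [WW, NV, QI, BO, ZI, ZN]
Visit WW; enqueue UM → queue [NV, QI, BO, ZI, ZN, UM]
Visit NV; enqueue BM, HQ, MD, NB, ZX → queue [QI, BO, ZI, ZN, UM, BM, HQ, MD, NB, ZX]
Visit QI → queue [BO, ZI, ZN, UM, BM, HQ, MD, NB, ZX]
Visit BO → queue [ZI, ZN, UM, BM, HQ, MD, NB, ZX]
Visit ZI → queue [ZN, UM, BM, HQ, MD, NB, ZX]
Visit ZN → queue [UM, BM, HQ, MD, NB, ZX]
Visit UM → queue [BM, HQ, MD, NB, ZX]
Visit BM → queue [HQ, MD, NB, ZX]
Visit HQ → queue [MD, NB, ZX]
Visit MD → queue [NB, ZX]
Visit NB; enqueue MN → queue [ZX, MN]
Visit ZX → queue [MN]
Visit MN → queue []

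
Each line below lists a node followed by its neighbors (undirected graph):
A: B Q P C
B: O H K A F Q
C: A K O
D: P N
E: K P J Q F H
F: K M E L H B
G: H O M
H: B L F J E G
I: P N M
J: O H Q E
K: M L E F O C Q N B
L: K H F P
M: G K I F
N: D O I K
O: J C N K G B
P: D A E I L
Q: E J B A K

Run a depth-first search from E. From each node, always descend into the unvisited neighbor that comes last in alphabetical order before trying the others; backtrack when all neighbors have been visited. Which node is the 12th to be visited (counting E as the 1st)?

Visit E
E → Q
Q → K
K → O
O → N
N → I
I → P
P → L
L → H
H → J
H → G
G → M
M → F
F → B
B → A
A → C
P → D

Visit order: E, Q, K, O, N, I, P, L, H, J, G, M, F, B, A, C, D

M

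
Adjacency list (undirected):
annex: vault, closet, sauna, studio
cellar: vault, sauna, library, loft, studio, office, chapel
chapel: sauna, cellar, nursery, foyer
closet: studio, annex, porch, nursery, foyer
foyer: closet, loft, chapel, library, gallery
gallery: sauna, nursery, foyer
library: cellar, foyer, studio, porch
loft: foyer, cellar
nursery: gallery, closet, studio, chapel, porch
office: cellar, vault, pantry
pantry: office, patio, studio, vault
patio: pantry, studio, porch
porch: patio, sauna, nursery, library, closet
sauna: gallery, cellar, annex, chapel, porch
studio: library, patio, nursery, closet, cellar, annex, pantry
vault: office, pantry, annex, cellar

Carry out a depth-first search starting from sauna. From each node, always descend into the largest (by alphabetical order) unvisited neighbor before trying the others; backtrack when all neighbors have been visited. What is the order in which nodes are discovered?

sauna -> porch -> patio -> studio -> pantry -> vault -> office -> cellar -> loft -> foyer -> library -> gallery -> nursery -> closet -> annex -> chapel

Visit sauna
sauna → porch
porch → patio
patio → studio
studio → pantry
pantry → vault
vault → office
office → cellar
cellar → loft
loft → foyer
foyer → library
foyer → gallery
gallery → nursery
nursery → closet
closet → annex
nursery → chapel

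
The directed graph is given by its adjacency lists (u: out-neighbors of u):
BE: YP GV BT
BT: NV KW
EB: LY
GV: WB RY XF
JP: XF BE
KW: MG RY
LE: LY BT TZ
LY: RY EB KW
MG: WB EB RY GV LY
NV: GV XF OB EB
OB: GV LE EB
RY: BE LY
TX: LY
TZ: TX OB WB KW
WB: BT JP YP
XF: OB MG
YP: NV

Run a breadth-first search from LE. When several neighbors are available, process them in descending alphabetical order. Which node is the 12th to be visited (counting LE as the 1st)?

Visit LE; enqueue TZ, LY, BT → queue [TZ, LY, BT]
Visit TZ; enqueue WB, TX, OB, KW → queue [LY, BT, WB, TX, OB, KW]
Visit LY; enqueue RY, EB → queue [BT, WB, TX, OB, KW, RY, EB]
Visit BT; enqueue NV → queue [WB, TX, OB, KW, RY, EB, NV]
Visit WB; enqueue YP, JP → queue [TX, OB, KW, RY, EB, NV, YP, JP]
Visit TX → queue [OB, KW, RY, EB, NV, YP, JP]
Visit OB; enqueue GV → queue [KW, RY, EB, NV, YP, JP, GV]
Visit KW; enqueue MG → queue [RY, EB, NV, YP, JP, GV, MG]
Visit RY; enqueue BE → queue [EB, NV, YP, JP, GV, MG, BE]
Visit EB → queue [NV, YP, JP, GV, MG, BE]
Visit NV; enqueue XF → queue [YP, JP, GV, MG, BE, XF]
Visit YP → queue [JP, GV, MG, BE, XF]
Visit JP → queue [GV, MG, BE, XF]
Visit GV → queue [MG, BE, XF]
Visit MG → queue [BE, XF]
Visit BE → queue [XF]
Visit XF → queue []

Visit order: LE, TZ, LY, BT, WB, TX, OB, KW, RY, EB, NV, YP, JP, GV, MG, BE, XF

YP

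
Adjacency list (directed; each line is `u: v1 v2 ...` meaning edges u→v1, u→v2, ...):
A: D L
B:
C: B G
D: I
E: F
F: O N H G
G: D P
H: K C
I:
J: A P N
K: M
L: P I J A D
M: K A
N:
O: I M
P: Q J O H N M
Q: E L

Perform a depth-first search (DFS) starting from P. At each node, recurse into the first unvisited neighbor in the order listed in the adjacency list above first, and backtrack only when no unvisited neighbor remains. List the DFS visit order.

Visit P
P → Q
Q → E
E → F
F → O
O → I
O → M
M → K
M → A
A → D
A → L
L → J
J → N
F → H
H → C
C → B
C → G

P, Q, E, F, O, I, M, K, A, D, L, J, N, H, C, B, G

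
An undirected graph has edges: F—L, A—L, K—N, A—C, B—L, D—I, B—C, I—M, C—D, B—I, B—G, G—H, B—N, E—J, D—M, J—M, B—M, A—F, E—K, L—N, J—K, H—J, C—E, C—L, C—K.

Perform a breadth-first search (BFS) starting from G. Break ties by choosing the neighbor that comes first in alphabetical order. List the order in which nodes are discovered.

G -> B -> H -> C -> I -> L -> M -> N -> J -> A -> D -> E -> K -> F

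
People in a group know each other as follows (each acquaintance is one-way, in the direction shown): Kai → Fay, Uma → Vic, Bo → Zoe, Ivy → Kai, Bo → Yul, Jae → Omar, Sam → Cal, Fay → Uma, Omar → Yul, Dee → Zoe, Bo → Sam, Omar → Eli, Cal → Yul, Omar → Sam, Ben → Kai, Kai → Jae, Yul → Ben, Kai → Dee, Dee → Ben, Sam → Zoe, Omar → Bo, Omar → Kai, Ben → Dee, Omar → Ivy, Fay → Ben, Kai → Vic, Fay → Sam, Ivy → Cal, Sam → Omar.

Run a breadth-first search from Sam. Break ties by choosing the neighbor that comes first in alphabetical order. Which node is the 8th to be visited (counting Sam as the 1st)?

Ivy

Visit Sam; enqueue Cal, Omar, Zoe → queue [Cal, Omar, Zoe]
Visit Cal; enqueue Yul → queue [Omar, Zoe, Yul]
Visit Omar; enqueue Bo, Eli, Ivy, Kai → queue [Zoe, Yul, Bo, Eli, Ivy, Kai]
Visit Zoe → queue [Yul, Bo, Eli, Ivy, Kai]
Visit Yul; enqueue Ben → queue [Bo, Eli, Ivy, Kai, Ben]
Visit Bo → queue [Eli, Ivy, Kai, Ben]
Visit Eli → queue [Ivy, Kai, Ben]
Visit Ivy → queue [Kai, Ben]
Visit Kai; enqueue Dee, Fay, Jae, Vic → queue [Ben, Dee, Fay, Jae, Vic]
Visit Ben → queue [Dee, Fay, Jae, Vic]
Visit Dee → queue [Fay, Jae, Vic]
Visit Fay; enqueue Uma → queue [Jae, Vic, Uma]
Visit Jae → queue [Vic, Uma]
Visit Vic → queue [Uma]
Visit Uma → queue []

Visit order: Sam, Cal, Omar, Zoe, Yul, Bo, Eli, Ivy, Kai, Ben, Dee, Fay, Jae, Vic, Uma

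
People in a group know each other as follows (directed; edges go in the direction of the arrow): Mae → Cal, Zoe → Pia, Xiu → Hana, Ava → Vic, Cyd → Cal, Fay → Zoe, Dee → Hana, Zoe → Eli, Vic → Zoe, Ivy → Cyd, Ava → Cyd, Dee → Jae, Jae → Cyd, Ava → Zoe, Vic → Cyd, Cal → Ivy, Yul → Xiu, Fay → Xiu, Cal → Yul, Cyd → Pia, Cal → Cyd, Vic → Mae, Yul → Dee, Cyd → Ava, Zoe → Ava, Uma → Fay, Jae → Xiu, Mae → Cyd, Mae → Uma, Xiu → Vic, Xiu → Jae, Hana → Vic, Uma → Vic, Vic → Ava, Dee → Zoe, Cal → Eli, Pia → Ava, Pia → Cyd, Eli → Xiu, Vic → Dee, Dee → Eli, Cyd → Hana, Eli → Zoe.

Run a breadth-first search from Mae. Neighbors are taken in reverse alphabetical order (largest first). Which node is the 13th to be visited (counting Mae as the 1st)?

Zoe

Visit Mae; enqueue Uma, Cyd, Cal → queue [Uma, Cyd, Cal]
Visit Uma; enqueue Vic, Fay → queue [Cyd, Cal, Vic, Fay]
Visit Cyd; enqueue Pia, Hana, Ava → queue [Cal, Vic, Fay, Pia, Hana, Ava]
Visit Cal; enqueue Yul, Ivy, Eli → queue [Vic, Fay, Pia, Hana, Ava, Yul, Ivy, Eli]
Visit Vic; enqueue Zoe, Dee → queue [Fay, Pia, Hana, Ava, Yul, Ivy, Eli, Zoe, Dee]
Visit Fay; enqueue Xiu → queue [Pia, Hana, Ava, Yul, Ivy, Eli, Zoe, Dee, Xiu]
Visit Pia → queue [Hana, Ava, Yul, Ivy, Eli, Zoe, Dee, Xiu]
Visit Hana → queue [Ava, Yul, Ivy, Eli, Zoe, Dee, Xiu]
Visit Ava → queue [Yul, Ivy, Eli, Zoe, Dee, Xiu]
Visit Yul → queue [Ivy, Eli, Zoe, Dee, Xiu]
Visit Ivy → queue [Eli, Zoe, Dee, Xiu]
Visit Eli → queue [Zoe, Dee, Xiu]
Visit Zoe → queue [Dee, Xiu]
Visit Dee; enqueue Jae → queue [Xiu, Jae]
Visit Xiu → queue [Jae]
Visit Jae → queue []

Visit order: Mae, Uma, Cyd, Cal, Vic, Fay, Pia, Hana, Ava, Yul, Ivy, Eli, Zoe, Dee, Xiu, Jae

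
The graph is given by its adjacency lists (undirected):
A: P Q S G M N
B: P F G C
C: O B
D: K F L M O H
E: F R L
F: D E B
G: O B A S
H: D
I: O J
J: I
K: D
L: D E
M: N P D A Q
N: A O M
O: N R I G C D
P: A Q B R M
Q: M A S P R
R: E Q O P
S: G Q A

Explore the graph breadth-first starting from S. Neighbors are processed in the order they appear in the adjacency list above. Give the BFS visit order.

Visit S; enqueue G, Q, A → queue [G, Q, A]
Visit G; enqueue O, B → queue [Q, A, O, B]
Visit Q; enqueue M, P, R → queue [A, O, B, M, P, R]
Visit A; enqueue N → queue [O, B, M, P, R, N]
Visit O; enqueue I, C, D → queue [B, M, P, R, N, I, C, D]
Visit B; enqueue F → queue [M, P, R, N, I, C, D, F]
Visit M → queue [P, R, N, I, C, D, F]
Visit P → queue [R, N, I, C, D, F]
Visit R; enqueue E → queue [N, I, C, D, F, E]
Visit N → queue [I, C, D, F, E]
Visit I; enqueue J → queue [C, D, F, E, J]
Visit C → queue [D, F, E, J]
Visit D; enqueue K, L, H → queue [F, E, J, K, L, H]
Visit F → queue [E, J, K, L, H]
Visit E → queue [J, K, L, H]
Visit J → queue [K, L, H]
Visit K → queue [L, H]
Visit L → queue [H]
Visit H → queue []

S -> G -> Q -> A -> O -> B -> M -> P -> R -> N -> I -> C -> D -> F -> E -> J -> K -> L -> H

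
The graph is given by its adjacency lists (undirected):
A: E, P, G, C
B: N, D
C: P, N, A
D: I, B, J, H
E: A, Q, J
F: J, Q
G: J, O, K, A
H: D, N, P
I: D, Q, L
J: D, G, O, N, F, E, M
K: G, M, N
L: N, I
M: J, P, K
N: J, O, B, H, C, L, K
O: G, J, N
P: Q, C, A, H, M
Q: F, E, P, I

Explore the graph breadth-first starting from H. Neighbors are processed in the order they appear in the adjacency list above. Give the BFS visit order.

Visit H; enqueue D, N, P → queue [D, N, P]
Visit D; enqueue I, B, J → queue [N, P, I, B, J]
Visit N; enqueue O, C, L, K → queue [P, I, B, J, O, C, L, K]
Visit P; enqueue Q, A, M → queue [I, B, J, O, C, L, K, Q, A, M]
Visit I → queue [B, J, O, C, L, K, Q, A, M]
Visit B → queue [J, O, C, L, K, Q, A, M]
Visit J; enqueue G, F, E → queue [O, C, L, K, Q, A, M, G, F, E]
Visit O → queue [C, L, K, Q, A, M, G, F, E]
Visit C → queue [L, K, Q, A, M, G, F, E]
Visit L → queue [K, Q, A, M, G, F, E]
Visit K → queue [Q, A, M, G, F, E]
Visit Q → queue [A, M, G, F, E]
Visit A → queue [M, G, F, E]
Visit M → queue [G, F, E]
Visit G → queue [F, E]
Visit F → queue [E]
Visit E → queue []

H -> D -> N -> P -> I -> B -> J -> O -> C -> L -> K -> Q -> A -> M -> G -> F -> E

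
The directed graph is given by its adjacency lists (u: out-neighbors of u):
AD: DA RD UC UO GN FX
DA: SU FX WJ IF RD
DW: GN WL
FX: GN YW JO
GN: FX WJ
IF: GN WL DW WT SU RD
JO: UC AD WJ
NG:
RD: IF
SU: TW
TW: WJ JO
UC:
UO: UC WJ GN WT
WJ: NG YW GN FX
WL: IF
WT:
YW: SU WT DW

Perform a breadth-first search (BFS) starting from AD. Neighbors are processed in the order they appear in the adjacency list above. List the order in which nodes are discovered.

AD → DA → RD → UC → UO → GN → FX → SU → WJ → IF → WT → YW → JO → TW → NG → WL → DW

Visit AD; enqueue DA, RD, UC, UO, GN, FX → queue [DA, RD, UC, UO, GN, FX]
Visit DA; enqueue SU, WJ, IF → queue [RD, UC, UO, GN, FX, SU, WJ, IF]
Visit RD → queue [UC, UO, GN, FX, SU, WJ, IF]
Visit UC → queue [UO, GN, FX, SU, WJ, IF]
Visit UO; enqueue WT → queue [GN, FX, SU, WJ, IF, WT]
Visit GN → queue [FX, SU, WJ, IF, WT]
Visit FX; enqueue YW, JO → queue [SU, WJ, IF, WT, YW, JO]
Visit SU; enqueue TW → queue [WJ, IF, WT, YW, JO, TW]
Visit WJ; enqueue NG → queue [IF, WT, YW, JO, TW, NG]
Visit IF; enqueue WL, DW → queue [WT, YW, JO, TW, NG, WL, DW]
Visit WT → queue [YW, JO, TW, NG, WL, DW]
Visit YW → queue [JO, TW, NG, WL, DW]
Visit JO → queue [TW, NG, WL, DW]
Visit TW → queue [NG, WL, DW]
Visit NG → queue [WL, DW]
Visit WL → queue [DW]
Visit DW → queue []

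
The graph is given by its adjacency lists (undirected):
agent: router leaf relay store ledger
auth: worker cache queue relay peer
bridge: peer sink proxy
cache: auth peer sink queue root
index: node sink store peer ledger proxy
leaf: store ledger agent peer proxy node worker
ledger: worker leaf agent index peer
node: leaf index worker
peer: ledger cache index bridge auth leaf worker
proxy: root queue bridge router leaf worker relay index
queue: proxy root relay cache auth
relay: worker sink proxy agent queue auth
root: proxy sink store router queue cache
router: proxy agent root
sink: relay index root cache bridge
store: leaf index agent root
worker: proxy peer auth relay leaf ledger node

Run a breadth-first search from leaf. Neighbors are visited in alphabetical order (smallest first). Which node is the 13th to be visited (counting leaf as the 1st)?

Visit leaf; enqueue agent, ledger, node, peer, proxy, store, worker → queue [agent, ledger, node, peer, proxy, store, worker]
Visit agent; enqueue relay, router → queue [ledger, node, peer, proxy, store, worker, relay, router]
Visit ledger; enqueue index → queue [node, peer, proxy, store, worker, relay, router, index]
Visit node → queue [peer, proxy, store, worker, relay, router, index]
Visit peer; enqueue auth, bridge, cache → queue [proxy, store, worker, relay, router, index, auth, bridge, cache]
Visit proxy; enqueue queue, root → queue [store, worker, relay, router, index, auth, bridge, cache, queue, root]
Visit store → queue [worker, relay, router, index, auth, bridge, cache, queue, root]
Visit worker → queue [relay, router, index, auth, bridge, cache, queue, root]
Visit relay; enqueue sink → queue [router, index, auth, bridge, cache, queue, root, sink]
Visit router → queue [index, auth, bridge, cache, queue, root, sink]
Visit index → queue [auth, bridge, cache, queue, root, sink]
Visit auth → queue [bridge, cache, queue, root, sink]
Visit bridge → queue [cache, queue, root, sink]
Visit cache → queue [queue, root, sink]
Visit queue → queue [root, sink]
Visit root → queue [sink]
Visit sink → queue []

Visit order: leaf, agent, ledger, node, peer, proxy, store, worker, relay, router, index, auth, bridge, cache, queue, root, sink

bridge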